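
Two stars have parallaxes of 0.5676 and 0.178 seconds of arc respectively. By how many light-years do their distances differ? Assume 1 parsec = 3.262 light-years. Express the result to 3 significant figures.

12.6 ly

d_A = 1/0.5676″ = 1.7618 pc; d_B = 1/0.1780″ = 5.618 pc.
|d_B − d_A| = |5.618 − 1.7618| = 3.8562 pc = 3.8562 × 3.262 ly = 12.579 ly.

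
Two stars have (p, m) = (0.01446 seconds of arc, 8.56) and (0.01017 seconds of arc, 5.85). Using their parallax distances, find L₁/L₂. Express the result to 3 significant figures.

d₁ = 1/p₁ = 1/0.01446″ = 69.156 pc; d₂ = 1/p₂ = 1/0.01017″ = 98.328 pc.
M₁ = m₁ − 5 log₁₀ d₁ + 5 = 8.56 − 9.1991 + 5 = 4.3609.
M₂ = 5.85 − 9.9634 + 5 = 0.8866.
L₁/L₂ = 10^(0.4(M₂ − M₁)) = 10^(0.4 × (-3.4743)) = 10^(-1.38972) = 0.040764.

L₁/L₂ = 0.0408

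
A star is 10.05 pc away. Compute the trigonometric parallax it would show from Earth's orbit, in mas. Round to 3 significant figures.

99.5 mas

p = 1/d = 1/10.05 = 0.099502 arcsec.
= 0.099502 × 1000 = 99.502 mas.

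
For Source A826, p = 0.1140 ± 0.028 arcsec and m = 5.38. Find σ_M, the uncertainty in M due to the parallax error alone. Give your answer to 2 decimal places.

σ_M = 0.53 mag

M = m − 5 log₁₀ d + 5 = m + 5 log₁₀ p + 5, so ∂M/∂p = 5/(p ln 10).
σ_M = (5/ln 10) · (σ_p/p) = 2.1715 × 0.028/0.1140 = 2.1715 × 0.24561 = 0.53334.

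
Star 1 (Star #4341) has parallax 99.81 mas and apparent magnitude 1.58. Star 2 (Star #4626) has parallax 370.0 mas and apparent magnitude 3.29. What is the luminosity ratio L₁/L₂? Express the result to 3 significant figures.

L₁/L₂ = 66.4

d₁ = 1/p₁ = 1/0.09981″ = 10.019 pc; d₂ = 1/p₂ = 1/0.3700″ = 2.7027 pc.
M₁ = m₁ − 5 log₁₀ d₁ + 5 = 1.58 − 5.0041 + 5 = 1.5759.
M₂ = 3.29 − 2.1590 + 5 = 6.1310.
L₁/L₂ = 10^(0.4(M₂ − M₁)) = 10^(0.4 × 4.5551) = 10^1.82204 = 66.38.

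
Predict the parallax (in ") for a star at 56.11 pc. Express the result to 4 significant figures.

0.01782 "

p = 1/d = 1/56.11 = 0.017822 arcsec.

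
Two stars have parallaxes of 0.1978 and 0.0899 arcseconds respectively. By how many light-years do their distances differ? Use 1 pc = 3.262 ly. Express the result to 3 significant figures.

19.8 ly

d_A = 1/0.1978″ = 5.0556 pc; d_B = 1/0.08990″ = 11.123 pc.
|d_B − d_A| = |11.123 − 5.0556| = 6.0674 pc = 6.0674 × 3.262 ly = 19.792 ly.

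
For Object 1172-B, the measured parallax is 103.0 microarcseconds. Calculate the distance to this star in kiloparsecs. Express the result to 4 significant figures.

p = 103.0 microarcseconds = 0.0001030 arcsec.
d = 1/p = 1/0.0001030 = 9708.7 pc.
= 9.7087 kpc.

9.709 kpc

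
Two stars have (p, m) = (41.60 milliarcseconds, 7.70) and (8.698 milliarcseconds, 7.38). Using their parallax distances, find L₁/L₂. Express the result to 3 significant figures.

d₁ = 1/p₁ = 1/0.04160″ = 24.038 pc; d₂ = 1/p₂ = 1/0.008698″ = 114.97 pc.
M₁ = m₁ − 5 log₁₀ d₁ + 5 = 7.70 − 6.9045 + 5 = 5.7955.
M₂ = 7.38 − 10.3029 + 5 = 2.0771.
L₁/L₂ = 10^(0.4(M₂ − M₁)) = 10^(0.4 × (-3.7184)) = 10^(-1.48736) = 0.032557.

L₁/L₂ = 0.0326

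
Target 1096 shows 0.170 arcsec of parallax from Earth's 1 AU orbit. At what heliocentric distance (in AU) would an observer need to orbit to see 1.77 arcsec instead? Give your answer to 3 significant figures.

Parallax scales linearly with baseline: p ∝ B, so B = p_target / p_Earth × 1 AU.
B = 1.77 / 0.170 = 10.412 AU.

10.4 AU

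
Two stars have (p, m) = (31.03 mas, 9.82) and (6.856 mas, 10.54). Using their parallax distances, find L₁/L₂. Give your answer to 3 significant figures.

d₁ = 1/p₁ = 1/0.03103″ = 32.227 pc; d₂ = 1/p₂ = 1/0.006856″ = 145.86 pc.
M₁ = m₁ − 5 log₁₀ d₁ + 5 = 9.82 − 7.5411 + 5 = 7.2789.
M₂ = 10.54 − 10.8197 + 5 = 4.7203.
L₁/L₂ = 10^(0.4(M₂ − M₁)) = 10^(0.4 × (-2.5586)) = 10^(-1.02344) = 0.094746.

L₁/L₂ = 0.0947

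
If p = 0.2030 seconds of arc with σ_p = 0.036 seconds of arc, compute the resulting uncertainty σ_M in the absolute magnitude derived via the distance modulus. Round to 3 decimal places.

σ_M = 0.385 mag

M = m − 5 log₁₀ d + 5 = m + 5 log₁₀ p + 5, so ∂M/∂p = 5/(p ln 10).
σ_M = (5/ln 10) · (σ_p/p) = 2.1715 × 0.036/0.2030 = 2.1715 × 0.17734 = 0.38509.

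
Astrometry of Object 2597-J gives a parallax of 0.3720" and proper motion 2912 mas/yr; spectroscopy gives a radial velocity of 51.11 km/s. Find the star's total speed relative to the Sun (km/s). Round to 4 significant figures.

63.16 km/s

d = 1/p = 1/0.3720″ = 2.6882 pc.
μ = 2912 mas/yr = 2.912 ″/yr.
v_t = 4.740 μ d = 4.740 × 2.912 × 2.6882 = 37.105 km/s.
v = √(v_r² + v_t²) = √(51.11² + 37.105²) = √3989.01 = 63.159 km/s.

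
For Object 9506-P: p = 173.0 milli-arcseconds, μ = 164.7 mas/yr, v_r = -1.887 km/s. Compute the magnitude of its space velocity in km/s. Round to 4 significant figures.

4.891 km/s

d = 1/p = 1/0.1730″ = 5.7803 pc.
μ = 164.7 mas/yr = 0.1647 ″/yr.
v_t = 4.740 μ d = 4.740 × 0.1647 × 5.7803 = 4.5126 km/s.
v = √(v_r² + v_t²) = √((-1.887)² + 4.5126²) = √23.9243 = 4.8912 km/s.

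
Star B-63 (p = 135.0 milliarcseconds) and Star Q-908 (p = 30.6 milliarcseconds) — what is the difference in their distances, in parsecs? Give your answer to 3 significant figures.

25.3 pc

d_A = 1/0.1350″ = 7.4074 pc; d_B = 1/0.03060″ = 32.68 pc.
|d_B − d_A| = |32.68 − 7.4074| = 25.273 pc.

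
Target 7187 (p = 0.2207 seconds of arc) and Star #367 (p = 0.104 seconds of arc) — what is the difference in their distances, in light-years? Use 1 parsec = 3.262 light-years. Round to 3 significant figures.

d_A = 1/0.2207″ = 4.531 pc; d_B = 1/0.1040″ = 9.6154 pc.
|d_B − d_A| = |9.6154 − 4.531| = 5.0844 pc = 5.0844 × 3.262 ly = 16.585 ly.

16.6 ly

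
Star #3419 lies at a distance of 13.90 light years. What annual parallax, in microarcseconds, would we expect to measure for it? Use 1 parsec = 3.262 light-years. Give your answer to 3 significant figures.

235000 μas

d = 13.90 ly ÷ 3.262 = 4.2612 pc.
p = 1/d = 1/4.2612 = 0.23468 arcsec.
= 0.23468 × 10⁶ = 2.3468 × 10^5 μas.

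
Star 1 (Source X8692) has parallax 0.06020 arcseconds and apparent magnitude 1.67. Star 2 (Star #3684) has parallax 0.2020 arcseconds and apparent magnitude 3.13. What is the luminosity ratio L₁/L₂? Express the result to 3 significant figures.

d₁ = 1/p₁ = 1/0.06020″ = 16.611 pc; d₂ = 1/p₂ = 1/0.2020″ = 4.9505 pc.
M₁ = m₁ − 5 log₁₀ d₁ + 5 = 1.67 − 6.1020 + 5 = 0.5680.
M₂ = 3.13 − 3.4732 + 5 = 4.6568.
L₁/L₂ = 10^(0.4(M₂ − M₁)) = 10^(0.4 × 4.0888) = 10^1.63552 = 43.204.

L₁/L₂ = 43.2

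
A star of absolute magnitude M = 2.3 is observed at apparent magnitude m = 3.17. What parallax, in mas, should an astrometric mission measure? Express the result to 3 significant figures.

m − M = 3.17 − 2.3 = 0.87.
d = 10^((m−M)/5 + 1) = 10^1.174 = 14.928 pc.
p = 1/d = 1/14.928 = 0.066988 arcsec = 66.988 mas.

67.0 mas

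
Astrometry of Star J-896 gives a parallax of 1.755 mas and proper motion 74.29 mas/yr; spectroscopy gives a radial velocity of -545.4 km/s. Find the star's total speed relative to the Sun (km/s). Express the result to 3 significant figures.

581 km/s

d = 1/p = 1/0.001755″ = 569.8 pc.
μ = 74.29 mas/yr = 0.07429 ″/yr.
v_t = 4.740 μ d = 4.740 × 0.07429 × 569.8 = 200.65 km/s.
v = √(v_r² + v_t²) = √((-545.4)² + 200.65²) = √337722 = 581.14 km/s.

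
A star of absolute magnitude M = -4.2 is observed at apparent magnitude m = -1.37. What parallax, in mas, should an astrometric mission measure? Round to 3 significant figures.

27.2 mas

m − M = -1.37 − (-4.2) = 2.83.
d = 10^((m−M)/5 + 1) = 10^1.566 = 36.813 pc.
p = 1/d = 1/36.813 = 0.027164 arcsec = 27.164 mas.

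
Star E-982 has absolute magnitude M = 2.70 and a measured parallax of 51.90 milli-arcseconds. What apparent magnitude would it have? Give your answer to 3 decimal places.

m = 4.124

d = 1/p = 1/0.05190″ = 19.268 pc.
m − M = 5 log₁₀ d − 5 = 5 log₁₀(19.268) − 5 = 6.4242 − 5 = 1.4242.
m = M + (m − M) = 2.70 + 1.4242 = 4.124.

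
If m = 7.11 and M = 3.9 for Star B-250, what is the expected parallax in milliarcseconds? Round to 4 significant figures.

m − M = 7.11 − 3.9 = 3.21.
d = 10^((m−M)/5 + 1) = 10^1.642 = 43.853 pc.
p = 1/d = 1/43.853 = 0.022803 arcsec = 22.803 mas.

22.80 mas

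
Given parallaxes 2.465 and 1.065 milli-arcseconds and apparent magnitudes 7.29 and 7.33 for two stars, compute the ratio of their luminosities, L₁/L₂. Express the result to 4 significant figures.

d₁ = 1/p₁ = 1/0.002465″ = 405.68 pc; d₂ = 1/p₂ = 1/0.001065″ = 938.97 pc.
M₁ = m₁ − 5 log₁₀ d₁ + 5 = 7.29 − 13.0409 + 5 = -0.7509.
M₂ = 7.33 − 14.8633 + 5 = -2.5333.
L₁/L₂ = 10^(0.4(M₂ − M₁)) = 10^(0.4 × (-1.7824)) = 10^(-0.71296) = 0.19366.

L₁/L₂ = 0.1937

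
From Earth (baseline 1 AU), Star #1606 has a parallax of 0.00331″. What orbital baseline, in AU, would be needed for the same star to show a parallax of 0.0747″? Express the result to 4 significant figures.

22.57 AU

Parallax scales linearly with baseline: p ∝ B, so B = p_target / p_Earth × 1 AU.
B = 0.0747 / 0.00331 = 22.568 AU.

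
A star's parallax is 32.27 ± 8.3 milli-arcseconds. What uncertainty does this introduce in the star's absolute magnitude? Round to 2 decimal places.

M = m − 5 log₁₀ d + 5 = m + 5 log₁₀ p + 5, so ∂M/∂p = 5/(p ln 10).
σ_M = (5/ln 10) · (σ_p/p) = 2.1715 × 8.3/32.27 = 2.1715 × 0.2572 = 0.55851.

σ_M = 0.56 mag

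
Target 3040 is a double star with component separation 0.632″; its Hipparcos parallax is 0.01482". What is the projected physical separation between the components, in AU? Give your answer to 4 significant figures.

42.65 AU

d = 1/p = 1/0.01482″ = 67.476 pc.
At distance d (pc), an angle of θ arcsec spans θ·d AU: s = 0.632 × 67.476 = 42.645 AU.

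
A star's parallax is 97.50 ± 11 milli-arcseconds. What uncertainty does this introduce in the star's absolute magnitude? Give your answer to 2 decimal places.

σ_M = 0.24 mag

M = m − 5 log₁₀ d + 5 = m + 5 log₁₀ p + 5, so ∂M/∂p = 5/(p ln 10).
σ_M = (5/ln 10) · (σ_p/p) = 2.1715 × 11/97.50 = 2.1715 × 0.11282 = 0.24499.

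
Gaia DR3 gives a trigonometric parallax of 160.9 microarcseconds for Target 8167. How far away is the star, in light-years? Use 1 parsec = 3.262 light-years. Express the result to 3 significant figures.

20300 light years

p = 160.9 microarcseconds = 0.0001609 arcsec.
d = 1/p = 1/0.0001609 = 6215 pc.
In light-years: 6215 × 3.262 = 20273 ly.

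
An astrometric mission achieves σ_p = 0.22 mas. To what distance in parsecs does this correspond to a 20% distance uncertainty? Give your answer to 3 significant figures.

σ_d/d = σ_p/p, so the condition is σ_p/p ≤ 0.20, i.e. p ≥ σ_p/0.20.
p_min = 0.22/0.20 = 1.1 mas = 0.0011 arcsec.
d_max = 1/p_min = 1/0.0011 = 909.09 pc.

909 pc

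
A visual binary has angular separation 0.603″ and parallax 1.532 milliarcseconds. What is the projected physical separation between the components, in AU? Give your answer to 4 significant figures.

393.6 AU

d = 1/p = 1/0.001532″ = 652.74 pc.
At distance d (pc), an angle of θ arcsec spans θ·d AU: s = 0.603 × 652.74 = 393.6 AU.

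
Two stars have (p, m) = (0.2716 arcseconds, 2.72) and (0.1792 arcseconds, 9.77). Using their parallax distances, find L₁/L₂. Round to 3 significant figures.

L₁/L₂ = 288

d₁ = 1/p₁ = 1/0.2716″ = 3.6819 pc; d₂ = 1/p₂ = 1/0.1792″ = 5.5804 pc.
M₁ = m₁ − 5 log₁₀ d₁ + 5 = 2.72 − 2.8304 + 5 = 4.8896.
M₂ = 9.77 − 3.7333 + 5 = 11.0367.
L₁/L₂ = 10^(0.4(M₂ − M₁)) = 10^(0.4 × 6.1471) = 10^2.45884 = 287.63.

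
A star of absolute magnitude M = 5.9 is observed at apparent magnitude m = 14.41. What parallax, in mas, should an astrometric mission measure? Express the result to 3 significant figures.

1.99 mas

m − M = 14.41 − 5.9 = 8.51.
d = 10^((m−M)/5 + 1) = 10^2.702 = 503.5 pc.
p = 1/d = 1/503.5 = 0.0019861 arcsec = 1.9861 mas.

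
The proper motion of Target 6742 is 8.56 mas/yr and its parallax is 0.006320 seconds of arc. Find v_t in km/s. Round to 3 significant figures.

d = 1/p = 1/0.006320″ = 158.23 pc.
μ = 8.56 mas/yr = 0.00856 ″/yr.
v_t = 4.74 × μ × d = 4.74 × 0.00856 × 158.23 = 6.4201 km/s.

6.42 km/s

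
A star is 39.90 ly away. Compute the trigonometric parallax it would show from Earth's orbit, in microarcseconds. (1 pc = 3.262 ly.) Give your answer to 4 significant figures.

d = 39.90 ly ÷ 3.262 = 12.232 pc.
p = 1/d = 1/12.232 = 0.081753 arcsec.
= 0.081753 × 10⁶ = 81753 μas.

81750 μas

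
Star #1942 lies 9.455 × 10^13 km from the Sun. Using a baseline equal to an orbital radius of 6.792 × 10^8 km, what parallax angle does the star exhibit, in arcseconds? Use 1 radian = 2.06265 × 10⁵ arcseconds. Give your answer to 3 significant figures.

θ ≈ B/d = (6.792 × 10^8) / (9.455 × 10^13) = 7.1835 × 10^-6 rad.
In arcseconds: 7.1835 × 10^-6 × 206265 = 1.4817″.

1.48 arcsec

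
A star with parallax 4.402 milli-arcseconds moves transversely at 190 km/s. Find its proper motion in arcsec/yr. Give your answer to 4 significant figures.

d = 1/p = 1/0.004402″ = 227.17 pc.
μ = v_t / (4.74 d) = 190 / (4.74 × 227.17) = 190 / 1076.8 = 0.17645 ″/yr.

0.1765 arcsec/yr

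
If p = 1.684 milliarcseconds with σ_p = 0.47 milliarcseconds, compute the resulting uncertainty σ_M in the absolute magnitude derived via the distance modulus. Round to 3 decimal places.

σ_M = 0.606 mag

M = m − 5 log₁₀ d + 5 = m + 5 log₁₀ p + 5, so ∂M/∂p = 5/(p ln 10).
σ_M = (5/ln 10) · (σ_p/p) = 2.1715 × 0.47/1.684 = 2.1715 × 0.2791 = 0.60607.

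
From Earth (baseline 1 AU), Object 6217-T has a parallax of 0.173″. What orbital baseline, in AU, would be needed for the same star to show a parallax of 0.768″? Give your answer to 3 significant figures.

Parallax scales linearly with baseline: p ∝ B, so B = p_target / p_Earth × 1 AU.
B = 0.768 / 0.173 = 4.4393 AU.

4.44 AU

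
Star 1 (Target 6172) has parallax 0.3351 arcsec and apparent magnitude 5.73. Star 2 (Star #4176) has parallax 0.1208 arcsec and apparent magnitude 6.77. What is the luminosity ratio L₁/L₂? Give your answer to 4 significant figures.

d₁ = 1/p₁ = 1/0.3351″ = 2.9842 pc; d₂ = 1/p₂ = 1/0.1208″ = 8.2781 pc.
M₁ = m₁ − 5 log₁₀ d₁ + 5 = 5.73 − 2.3741 + 5 = 8.3559.
M₂ = 6.77 − 4.5897 + 5 = 7.1803.
L₁/L₂ = 10^(0.4(M₂ − M₁)) = 10^(0.4 × (-1.1756)) = 10^(-0.47024) = 0.33866.

L₁/L₂ = 0.3387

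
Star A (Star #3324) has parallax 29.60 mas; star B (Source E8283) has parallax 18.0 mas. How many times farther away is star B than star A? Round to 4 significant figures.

Since d = 1/p, d_B/d_A = p_A/p_B.
= 29.60 / 18.0 = 1.6444.

1.644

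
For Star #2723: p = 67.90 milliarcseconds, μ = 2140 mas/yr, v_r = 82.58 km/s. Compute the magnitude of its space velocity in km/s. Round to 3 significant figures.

d = 1/p = 1/0.06790″ = 14.728 pc.
μ = 2140 mas/yr = 2.140 ″/yr.
v_t = 4.740 μ d = 4.740 × 2.140 × 14.728 = 149.39 km/s.
v = √(v_r² + v_t²) = √(82.58² + 149.39²) = √29136.8 = 170.7 km/s.

171 km/s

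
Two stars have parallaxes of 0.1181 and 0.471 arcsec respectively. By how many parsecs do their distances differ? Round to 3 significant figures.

6.34 pc

d_A = 1/0.1181″ = 8.4674 pc; d_B = 1/0.4710″ = 2.1231 pc.
|d_B − d_A| = |2.1231 − 8.4674| = 6.3443 pc.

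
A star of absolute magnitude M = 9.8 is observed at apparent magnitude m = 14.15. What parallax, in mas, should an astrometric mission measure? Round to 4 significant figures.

m − M = 14.15 − 9.8 = 4.35.
d = 10^((m−M)/5 + 1) = 10^1.870 = 74.131 pc.
p = 1/d = 1/74.131 = 0.01349 arcsec = 13.49 mas.

13.49 mas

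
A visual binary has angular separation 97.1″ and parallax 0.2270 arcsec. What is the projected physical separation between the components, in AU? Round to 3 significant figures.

428 AU

d = 1/p = 1/0.2270″ = 4.4053 pc.
At distance d (pc), an angle of θ arcsec spans θ·d AU: s = 97.1 × 4.4053 = 427.75 AU.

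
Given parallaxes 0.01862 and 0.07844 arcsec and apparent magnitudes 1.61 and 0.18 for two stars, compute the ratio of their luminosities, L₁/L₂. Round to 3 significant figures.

d₁ = 1/p₁ = 1/0.01862″ = 53.706 pc; d₂ = 1/p₂ = 1/0.07844″ = 12.749 pc.
M₁ = m₁ − 5 log₁₀ d₁ + 5 = 1.61 − 8.6501 + 5 = -2.0401.
M₂ = 0.18 − 5.5274 + 5 = -0.3474.
L₁/L₂ = 10^(0.4(M₂ − M₁)) = 10^(0.4 × 1.6927) = 10^0.67708 = 4.7542.

L₁/L₂ = 4.75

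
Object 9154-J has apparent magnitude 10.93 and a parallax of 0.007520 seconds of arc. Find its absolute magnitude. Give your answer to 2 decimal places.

M = 5.31

d = 1/p = 1/0.007520″ = 132.98 pc.
m − M = 5 log₁₀(132.98) − 5 = 10.6189 − 5 = 5.6189.
M = m − (m − M) = 10.93 − 5.6189 = 5.31.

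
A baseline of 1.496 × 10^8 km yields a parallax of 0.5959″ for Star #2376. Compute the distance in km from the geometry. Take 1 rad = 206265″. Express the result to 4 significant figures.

θ = 0.5959″ = 0.5959/206265 = 2.8890 × 10^-6 rad.
d = B/θ = (1.496 × 10^8) / (2.8890 × 10^-6) = 5.1783 × 10^13 km.

5.178 × 10^13 km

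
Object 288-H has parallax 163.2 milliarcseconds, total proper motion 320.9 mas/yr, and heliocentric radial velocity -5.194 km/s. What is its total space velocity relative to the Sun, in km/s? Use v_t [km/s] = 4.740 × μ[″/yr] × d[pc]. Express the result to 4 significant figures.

d = 1/p = 1/0.1632″ = 6.1275 pc.
μ = 320.9 mas/yr = 0.3209 ″/yr.
v_t = 4.740 μ d = 4.740 × 0.3209 × 6.1275 = 9.3203 km/s.
v = √(v_r² + v_t²) = √((-5.194)² + 9.3203²) = √113.846 = 10.67 km/s.

10.67 km/s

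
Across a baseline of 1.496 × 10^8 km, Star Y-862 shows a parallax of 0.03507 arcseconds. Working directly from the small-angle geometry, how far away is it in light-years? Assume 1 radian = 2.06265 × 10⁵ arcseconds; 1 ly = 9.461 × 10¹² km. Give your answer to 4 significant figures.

θ = 0.03507″ = 0.03507/206265 = 1.7002 × 10^-7 rad.
d = B/θ = (1.496 × 10^8) / (1.7002 × 10^-7) = 8.7990 × 10^14 km = (8.7990 × 10^14) / (9.461 × 10^12) ly = 93.003 ly.

93.00 ly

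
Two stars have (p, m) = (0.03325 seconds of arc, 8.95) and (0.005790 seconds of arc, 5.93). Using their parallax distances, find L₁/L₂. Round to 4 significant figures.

d₁ = 1/p₁ = 1/0.03325″ = 30.075 pc; d₂ = 1/p₂ = 1/0.005790″ = 172.71 pc.
M₁ = m₁ − 5 log₁₀ d₁ + 5 = 8.95 − 7.3910 + 5 = 6.5590.
M₂ = 5.93 − 11.1866 + 5 = -0.2566.
L₁/L₂ = 10^(0.4(M₂ − M₁)) = 10^(0.4 × (-6.8156)) = 10^(-2.72624) = 0.0018783.

L₁/L₂ = 0.001878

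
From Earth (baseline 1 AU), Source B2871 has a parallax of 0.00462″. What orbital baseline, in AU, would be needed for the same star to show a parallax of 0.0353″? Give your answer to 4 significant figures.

Parallax scales linearly with baseline: p ∝ B, so B = p_target / p_Earth × 1 AU.
B = 0.0353 / 0.00462 = 7.6407 AU.

7.641 AU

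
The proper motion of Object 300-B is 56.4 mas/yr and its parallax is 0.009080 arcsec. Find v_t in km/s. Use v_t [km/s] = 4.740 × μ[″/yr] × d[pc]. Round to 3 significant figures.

d = 1/p = 1/0.009080″ = 110.13 pc.
μ = 56.4 mas/yr = 0.0564 ″/yr.
v_t = 4.74 × μ × d = 4.74 × 0.0564 × 110.13 = 29.442 km/s.

29.4 km/s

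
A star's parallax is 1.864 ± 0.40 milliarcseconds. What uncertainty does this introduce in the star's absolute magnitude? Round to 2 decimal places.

σ_M = 0.47 mag

M = m − 5 log₁₀ d + 5 = m + 5 log₁₀ p + 5, so ∂M/∂p = 5/(p ln 10).
σ_M = (5/ln 10) · (σ_p/p) = 2.1715 × 0.40/1.864 = 2.1715 × 0.21459 = 0.46598.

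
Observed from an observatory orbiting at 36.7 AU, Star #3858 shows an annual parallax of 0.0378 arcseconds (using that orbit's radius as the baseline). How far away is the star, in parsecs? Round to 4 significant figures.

With baseline B (in AU) and parallax p (in arcsec), d = B/p parsecs.
d = 36.7 / 0.0378 = 970.9 pc.

970.9 pc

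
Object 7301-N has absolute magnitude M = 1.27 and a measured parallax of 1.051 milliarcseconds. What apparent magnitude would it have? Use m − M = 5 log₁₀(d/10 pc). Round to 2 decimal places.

m = 11.16

d = 1/p = 1/0.001051″ = 951.47 pc.
m − M = 5 log₁₀ d − 5 = 5 log₁₀(951.47) − 5 = 14.8920 − 5 = 9.8920.
m = M + (m − M) = 1.27 + 9.8920 = 11.16.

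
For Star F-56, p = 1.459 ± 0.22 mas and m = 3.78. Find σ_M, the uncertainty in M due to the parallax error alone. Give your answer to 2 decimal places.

σ_M = 0.33 mag

M = m − 5 log₁₀ d + 5 = m + 5 log₁₀ p + 5, so ∂M/∂p = 5/(p ln 10).
σ_M = (5/ln 10) · (σ_p/p) = 2.1715 × 0.22/1.459 = 2.1715 × 0.15079 = 0.32744.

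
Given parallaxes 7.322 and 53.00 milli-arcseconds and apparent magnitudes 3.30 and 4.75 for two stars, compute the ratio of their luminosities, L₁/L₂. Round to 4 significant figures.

d₁ = 1/p₁ = 1/0.007322″ = 136.57 pc; d₂ = 1/p₂ = 1/0.05300″ = 18.868 pc.
M₁ = m₁ − 5 log₁₀ d₁ + 5 = 3.30 − 10.6768 + 5 = -2.3768.
M₂ = 4.75 − 6.3786 + 5 = 3.3714.
L₁/L₂ = 10^(0.4(M₂ − M₁)) = 10^(0.4 × 5.7482) = 10^2.29928 = 199.2.

L₁/L₂ = 199.2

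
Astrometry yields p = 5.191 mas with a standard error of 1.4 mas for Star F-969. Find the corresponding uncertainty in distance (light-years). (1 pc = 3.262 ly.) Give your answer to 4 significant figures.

d = 1/p, so σ_d = σ_p / p².
σ_d = 0.00140 / (0.005191)² = 0.00140 / 0.000026946 = 51.956 pc = 51.956 × 3.262 ly = 169.48 ly.

169.5 ly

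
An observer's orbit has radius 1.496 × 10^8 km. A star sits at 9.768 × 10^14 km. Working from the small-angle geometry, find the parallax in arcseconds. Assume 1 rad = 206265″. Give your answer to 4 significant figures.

θ ≈ B/d = (1.496 × 10^8) / (9.768 × 10^14) = 1.5315 × 10^-7 rad.
In arcseconds: 1.5315 × 10^-7 × 206265 = 0.031589″.

0.03159 arcsec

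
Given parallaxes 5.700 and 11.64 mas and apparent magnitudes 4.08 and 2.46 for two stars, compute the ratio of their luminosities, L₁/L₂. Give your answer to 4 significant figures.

d₁ = 1/p₁ = 1/0.005700″ = 175.44 pc; d₂ = 1/p₂ = 1/0.01164″ = 85.911 pc.
M₁ = m₁ − 5 log₁₀ d₁ + 5 = 4.08 − 11.2206 + 5 = -2.1406.
M₂ = 2.46 − 9.6702 + 5 = -2.2102.
L₁/L₂ = 10^(0.4(M₂ − M₁)) = 10^(0.4 × (-0.0696)) = 10^(-0.02784) = 0.93791.

L₁/L₂ = 0.9379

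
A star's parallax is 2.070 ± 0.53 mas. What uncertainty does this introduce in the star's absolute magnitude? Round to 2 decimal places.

σ_M = 0.56 mag

M = m − 5 log₁₀ d + 5 = m + 5 log₁₀ p + 5, so ∂M/∂p = 5/(p ln 10).
σ_M = (5/ln 10) · (σ_p/p) = 2.1715 × 0.53/2.070 = 2.1715 × 0.25604 = 0.55599.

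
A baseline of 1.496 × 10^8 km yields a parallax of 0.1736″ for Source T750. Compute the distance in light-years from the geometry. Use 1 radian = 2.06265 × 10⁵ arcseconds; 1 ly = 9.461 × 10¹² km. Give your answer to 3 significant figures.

18.8 ly

θ = 0.1736″ = 0.1736/206265 = 8.4164 × 10^-7 rad.
d = B/θ = (1.496 × 10^8) / (8.4164 × 10^-7) = 1.7775 × 10^14 km = (1.7775 × 10^14) / (9.461 × 10^12) ly = 18.788 ly.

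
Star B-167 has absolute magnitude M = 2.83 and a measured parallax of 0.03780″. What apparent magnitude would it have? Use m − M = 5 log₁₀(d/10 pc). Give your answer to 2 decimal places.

d = 1/p = 1/0.03780″ = 26.455 pc.
m − M = 5 log₁₀ d − 5 = 5 log₁₀(26.455) − 5 = 7.1125 − 5 = 2.1125.
m = M + (m − M) = 2.83 + 2.1125 = 4.94.

m = 4.94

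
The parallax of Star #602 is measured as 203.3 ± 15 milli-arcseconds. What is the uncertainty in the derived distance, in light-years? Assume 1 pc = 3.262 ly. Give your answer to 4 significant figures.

1.184 ly

d = 1/p, so σ_d = σ_p / p².
σ_d = 0.0150 / (0.2033)² = 0.0150 / 0.041331 = 0.36292 pc = 0.36292 × 3.262 ly = 1.1838 ly.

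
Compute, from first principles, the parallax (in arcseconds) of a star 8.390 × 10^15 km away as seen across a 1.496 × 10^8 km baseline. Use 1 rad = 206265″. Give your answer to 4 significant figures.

0.003678 arcsec

θ ≈ B/d = (1.496 × 10^8) / (8.390 × 10^15) = 1.7831 × 10^-8 rad.
In arcseconds: 1.7831 × 10^-8 × 206265 = 0.0036779″.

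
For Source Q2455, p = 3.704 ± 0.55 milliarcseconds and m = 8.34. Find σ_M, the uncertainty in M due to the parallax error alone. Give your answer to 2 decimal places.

σ_M = 0.32 mag

M = m − 5 log₁₀ d + 5 = m + 5 log₁₀ p + 5, so ∂M/∂p = 5/(p ln 10).
σ_M = (5/ln 10) · (σ_p/p) = 2.1715 × 0.55/3.704 = 2.1715 × 0.14849 = 0.32245.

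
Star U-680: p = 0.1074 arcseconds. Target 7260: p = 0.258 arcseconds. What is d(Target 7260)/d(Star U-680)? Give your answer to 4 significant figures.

Since d = 1/p, d_B/d_A = p_A/p_B.
= 0.1074 / 0.258 = 0.41628.

0.4163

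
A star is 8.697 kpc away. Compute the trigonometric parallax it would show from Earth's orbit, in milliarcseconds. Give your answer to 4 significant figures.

d = 8.697 kpc = 8697 pc.
p = 1/d = 1/8697 = 0.00011498 arcsec.
= 0.00011498 × 1000 = 0.11498 mas.

0.1150 mas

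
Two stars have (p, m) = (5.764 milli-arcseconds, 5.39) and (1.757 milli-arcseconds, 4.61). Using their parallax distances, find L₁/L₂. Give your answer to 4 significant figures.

L₁/L₂ = 0.04530

d₁ = 1/p₁ = 1/0.005764″ = 173.49 pc; d₂ = 1/p₂ = 1/0.001757″ = 569.15 pc.
M₁ = m₁ − 5 log₁₀ d₁ + 5 = 5.39 − 11.1964 + 5 = -0.8064.
M₂ = 4.61 − 13.7761 + 5 = -4.1661.
L₁/L₂ = 10^(0.4(M₂ − M₁)) = 10^(0.4 × (-3.3597)) = 10^(-1.34388) = 0.045302.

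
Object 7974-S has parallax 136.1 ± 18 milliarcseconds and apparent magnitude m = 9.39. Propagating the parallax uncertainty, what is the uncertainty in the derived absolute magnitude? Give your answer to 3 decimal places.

M = m − 5 log₁₀ d + 5 = m + 5 log₁₀ p + 5, so ∂M/∂p = 5/(p ln 10).
σ_M = (5/ln 10) · (σ_p/p) = 2.1715 × 18/136.1 = 2.1715 × 0.13226 = 0.2872.

σ_M = 0.287 mag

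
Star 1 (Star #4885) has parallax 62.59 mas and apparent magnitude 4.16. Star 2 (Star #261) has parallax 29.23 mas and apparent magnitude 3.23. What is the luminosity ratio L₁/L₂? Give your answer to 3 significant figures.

L₁/L₂ = 0.0926

d₁ = 1/p₁ = 1/0.06259″ = 15.977 pc; d₂ = 1/p₂ = 1/0.02923″ = 34.211 pc.
M₁ = m₁ − 5 log₁₀ d₁ + 5 = 4.16 − 6.0175 + 5 = 3.1425.
M₂ = 3.23 − 7.6708 + 5 = 0.5592.
L₁/L₂ = 10^(0.4(M₂ − M₁)) = 10^(0.4 × (-2.5833)) = 10^(-1.03332) = 0.092615.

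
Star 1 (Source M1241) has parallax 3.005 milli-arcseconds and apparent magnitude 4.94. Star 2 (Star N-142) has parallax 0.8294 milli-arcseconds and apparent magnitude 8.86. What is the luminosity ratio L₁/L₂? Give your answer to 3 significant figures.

L₁/L₂ = 2.82

d₁ = 1/p₁ = 1/0.003005″ = 332.78 pc; d₂ = 1/p₂ = 1/0.0008294″ = 1205.7 pc.
M₁ = m₁ − 5 log₁₀ d₁ + 5 = 4.94 − 12.6108 + 5 = -2.6708.
M₂ = 8.86 − 15.4062 + 5 = -1.5462.
L₁/L₂ = 10^(0.4(M₂ − M₁)) = 10^(0.4 × 1.1246) = 10^0.44984 = 2.8173.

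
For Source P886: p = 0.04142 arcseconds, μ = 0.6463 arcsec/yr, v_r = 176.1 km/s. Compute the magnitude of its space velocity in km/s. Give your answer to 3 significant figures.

d = 1/p = 1/0.04142″ = 24.143 pc.
v_t = 4.740 μ d = 4.740 × 0.6463 × 24.143 = 73.961 km/s.
v = √(v_r² + v_t²) = √(176.1² + 73.961²) = √36481.4 = 191 km/s.

191 km/s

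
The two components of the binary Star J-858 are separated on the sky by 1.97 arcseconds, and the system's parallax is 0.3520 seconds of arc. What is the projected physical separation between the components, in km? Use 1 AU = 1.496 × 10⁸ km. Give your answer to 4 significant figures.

8.373 × 10^8 km

d = 1/p = 1/0.3520″ = 2.8409 pc.
At distance d (pc), an angle of θ arcsec spans θ·d AU: s = 1.97 × 2.8409 = 5.5966 AU.
= 5.5966 × 1.496 × 10⁸ km = 8.3725 × 10^8 km.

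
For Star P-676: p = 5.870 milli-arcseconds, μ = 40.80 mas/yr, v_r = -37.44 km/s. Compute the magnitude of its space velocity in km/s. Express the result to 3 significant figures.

d = 1/p = 1/0.005870″ = 170.36 pc.
μ = 40.80 mas/yr = 0.04080 ″/yr.
v_t = 4.740 μ d = 4.740 × 0.04080 × 170.36 = 32.946 km/s.
v = √(v_r² + v_t²) = √((-37.44)² + 32.946²) = √2487.19 = 49.872 km/s.

49.9 km/s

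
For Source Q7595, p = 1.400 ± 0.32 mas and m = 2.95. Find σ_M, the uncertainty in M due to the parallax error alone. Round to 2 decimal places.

σ_M = 0.50 mag

M = m − 5 log₁₀ d + 5 = m + 5 log₁₀ p + 5, so ∂M/∂p = 5/(p ln 10).
σ_M = (5/ln 10) · (σ_p/p) = 2.1715 × 0.32/1.400 = 2.1715 × 0.22857 = 0.49634.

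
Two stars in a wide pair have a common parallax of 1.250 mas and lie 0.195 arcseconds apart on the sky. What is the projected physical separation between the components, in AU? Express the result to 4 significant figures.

156.0 AU

d = 1/p = 1/0.001250″ = 800 pc.
At distance d (pc), an angle of θ arcsec spans θ·d AU: s = 0.195 × 800 = 156 AU.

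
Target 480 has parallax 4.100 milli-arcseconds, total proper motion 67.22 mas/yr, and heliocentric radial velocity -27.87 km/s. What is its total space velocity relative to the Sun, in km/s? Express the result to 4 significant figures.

d = 1/p = 1/0.004100″ = 243.9 pc.
μ = 67.22 mas/yr = 0.06722 ″/yr.
v_t = 4.740 μ d = 4.740 × 0.06722 × 243.9 = 77.712 km/s.
v = √(v_r² + v_t²) = √((-27.87)² + 77.712²) = √6815.89 = 82.558 km/s.

82.56 km/s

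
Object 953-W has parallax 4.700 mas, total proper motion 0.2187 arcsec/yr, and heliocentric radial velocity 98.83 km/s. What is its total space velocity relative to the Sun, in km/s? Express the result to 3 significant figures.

d = 1/p = 1/0.004700″ = 212.77 pc.
v_t = 4.740 μ d = 4.740 × 0.2187 × 212.77 = 220.57 km/s.
v = √(v_r² + v_t²) = √(98.83² + 220.57²) = √58418.5 = 241.7 km/s.

242 km/s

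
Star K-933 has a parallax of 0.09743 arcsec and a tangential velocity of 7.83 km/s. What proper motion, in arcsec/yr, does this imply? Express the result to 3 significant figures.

d = 1/p = 1/0.09743″ = 10.264 pc.
μ = v_t / (4.74 d) = 7.83 / (4.74 × 10.264) = 7.83 / 48.651 = 0.16094 ″/yr.

0.161 arcsec/yr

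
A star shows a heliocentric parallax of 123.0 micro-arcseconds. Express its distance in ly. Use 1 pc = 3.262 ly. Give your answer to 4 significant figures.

p = 123.0 micro-arcseconds = 0.0001230 arcsec.
d = 1/p = 1/0.0001230 = 8130.1 pc.
In light-years: 8130.1 × 3.262 = 26520 ly.

26520 ly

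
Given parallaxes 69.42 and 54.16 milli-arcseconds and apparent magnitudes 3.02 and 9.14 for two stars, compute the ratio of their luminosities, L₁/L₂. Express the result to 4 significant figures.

L₁/L₂ = 170.8

d₁ = 1/p₁ = 1/0.06942″ = 14.405 pc; d₂ = 1/p₂ = 1/0.05416″ = 18.464 pc.
M₁ = m₁ − 5 log₁₀ d₁ + 5 = 3.02 − 5.7926 + 5 = 2.2274.
M₂ = 9.14 − 6.3316 + 5 = 7.8084.
L₁/L₂ = 10^(0.4(M₂ − M₁)) = 10^(0.4 × 5.5810) = 10^2.23240 = 170.77.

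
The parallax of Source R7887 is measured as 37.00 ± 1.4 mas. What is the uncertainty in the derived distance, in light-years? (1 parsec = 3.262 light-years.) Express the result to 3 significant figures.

d = 1/p, so σ_d = σ_p / p².
σ_d = 0.00140 / (0.03700)² = 0.00140 / 0.001369 = 1.0226 pc = 1.0226 × 3.262 ly = 3.3357 ly.

3.34 ly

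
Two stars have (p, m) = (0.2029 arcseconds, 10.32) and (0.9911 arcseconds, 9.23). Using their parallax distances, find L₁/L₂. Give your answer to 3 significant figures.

d₁ = 1/p₁ = 1/0.2029″ = 4.9285 pc; d₂ = 1/p₂ = 1/0.9911″ = 1.009 pc.
M₁ = m₁ − 5 log₁₀ d₁ + 5 = 10.32 − 3.4636 + 5 = 11.8564.
M₂ = 9.23 − 0.0195 + 5 = 14.2105.
L₁/L₂ = 10^(0.4(M₂ − M₁)) = 10^(0.4 × 2.3541) = 10^0.94164 = 8.7426.

L₁/L₂ = 8.74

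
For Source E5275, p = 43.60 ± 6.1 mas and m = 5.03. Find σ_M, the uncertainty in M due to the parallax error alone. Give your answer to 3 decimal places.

M = m − 5 log₁₀ d + 5 = m + 5 log₁₀ p + 5, so ∂M/∂p = 5/(p ln 10).
σ_M = (5/ln 10) · (σ_p/p) = 2.1715 × 6.1/43.60 = 2.1715 × 0.13991 = 0.30381.

σ_M = 0.304 mag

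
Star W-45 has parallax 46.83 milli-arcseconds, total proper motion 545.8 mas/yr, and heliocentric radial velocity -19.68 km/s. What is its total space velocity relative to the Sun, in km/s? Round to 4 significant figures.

d = 1/p = 1/0.04683″ = 21.354 pc.
μ = 545.8 mas/yr = 0.5458 ″/yr.
v_t = 4.740 μ d = 4.740 × 0.5458 × 21.354 = 55.245 km/s.
v = √(v_r² + v_t²) = √((-19.68)² + 55.245²) = √3439.31 = 58.646 km/s.

58.65 km/s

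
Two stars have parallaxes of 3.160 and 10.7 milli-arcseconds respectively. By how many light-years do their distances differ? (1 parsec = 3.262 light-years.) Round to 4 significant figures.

d_A = 1/0.003160″ = 316.46 pc; d_B = 1/0.01070″ = 93.458 pc.
|d_B − d_A| = |93.458 − 316.46| = 223 pc = 223 × 3.262 ly = 727.43 ly.

727.4 ly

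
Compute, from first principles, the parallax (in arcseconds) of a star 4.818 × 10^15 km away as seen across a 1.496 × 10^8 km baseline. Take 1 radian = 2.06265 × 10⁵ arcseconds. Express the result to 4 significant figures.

0.006405 arcsec

θ ≈ B/d = (1.496 × 10^8) / (4.818 × 10^15) = 3.1050 × 10^-8 rad.
In arcseconds: 3.1050 × 10^-8 × 206265 = 0.0064045″.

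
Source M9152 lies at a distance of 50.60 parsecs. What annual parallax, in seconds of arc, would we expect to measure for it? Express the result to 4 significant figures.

p = 1/d = 1/50.6 = 0.019763 arcsec.

0.01976 arcsec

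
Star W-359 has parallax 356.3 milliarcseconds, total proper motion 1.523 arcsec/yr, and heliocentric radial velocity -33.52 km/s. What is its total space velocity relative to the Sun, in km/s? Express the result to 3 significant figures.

d = 1/p = 1/0.3563″ = 2.8066 pc.
v_t = 4.740 μ d = 4.740 × 1.523 × 2.8066 = 20.261 km/s.
v = √(v_r² + v_t²) = √((-33.52)² + 20.261²) = √1534.1 = 39.168 km/s.

39.2 km/s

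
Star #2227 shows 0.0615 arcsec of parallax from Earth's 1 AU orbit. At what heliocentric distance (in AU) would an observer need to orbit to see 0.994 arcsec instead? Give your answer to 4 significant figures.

16.16 AU

Parallax scales linearly with baseline: p ∝ B, so B = p_target / p_Earth × 1 AU.
B = 0.994 / 0.0615 = 16.163 AU.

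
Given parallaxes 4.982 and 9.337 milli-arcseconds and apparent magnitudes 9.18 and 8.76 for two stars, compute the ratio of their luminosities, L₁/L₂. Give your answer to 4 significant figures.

d₁ = 1/p₁ = 1/0.004982″ = 200.72 pc; d₂ = 1/p₂ = 1/0.009337″ = 107.1 pc.
M₁ = m₁ − 5 log₁₀ d₁ + 5 = 9.18 − 11.5130 + 5 = 2.6670.
M₂ = 8.76 − 10.1489 + 5 = 3.6111.
L₁/L₂ = 10^(0.4(M₂ − M₁)) = 10^(0.4 × 0.9441) = 10^0.37764 = 2.3858.

L₁/L₂ = 2.386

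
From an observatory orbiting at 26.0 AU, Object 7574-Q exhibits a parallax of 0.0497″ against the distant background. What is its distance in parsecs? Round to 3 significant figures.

With baseline B (in AU) and parallax p (in arcsec), d = B/p parsecs.
d = 26.0 / 0.0497 = 523.14 pc.

523 pc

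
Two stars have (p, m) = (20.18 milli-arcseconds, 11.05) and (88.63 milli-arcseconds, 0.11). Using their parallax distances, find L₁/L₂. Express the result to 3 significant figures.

d₁ = 1/p₁ = 1/0.02018″ = 49.554 pc; d₂ = 1/p₂ = 1/0.08863″ = 11.283 pc.
M₁ = m₁ − 5 log₁₀ d₁ + 5 = 11.05 − 8.4754 + 5 = 7.5746.
M₂ = 0.11 − 5.2621 + 5 = -0.1521.
L₁/L₂ = 10^(0.4(M₂ − M₁)) = 10^(0.4 × (-7.7267)) = 10^(-3.09068) = 0.00081156.

L₁/L₂ = 0.000812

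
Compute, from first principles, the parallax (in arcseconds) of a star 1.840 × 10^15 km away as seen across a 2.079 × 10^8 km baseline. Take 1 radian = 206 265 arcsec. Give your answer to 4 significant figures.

θ ≈ B/d = (2.079 × 10^8) / (1.840 × 10^15) = 1.1299 × 10^-7 rad.
In arcseconds: 1.1299 × 10^-7 × 206265 = 0.023306″.

0.02331 arcsec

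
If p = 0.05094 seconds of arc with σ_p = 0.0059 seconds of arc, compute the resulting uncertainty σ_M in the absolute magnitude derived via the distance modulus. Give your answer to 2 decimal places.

M = m − 5 log₁₀ d + 5 = m + 5 log₁₀ p + 5, so ∂M/∂p = 5/(p ln 10).
σ_M = (5/ln 10) · (σ_p/p) = 2.1715 × 0.0059/0.05094 = 2.1715 × 0.11582 = 0.2515.

σ_M = 0.25 mag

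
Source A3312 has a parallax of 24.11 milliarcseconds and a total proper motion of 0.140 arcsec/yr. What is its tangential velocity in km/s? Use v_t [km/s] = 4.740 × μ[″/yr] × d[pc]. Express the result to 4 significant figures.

d = 1/p = 1/0.02411″ = 41.477 pc.
v_t = 4.74 × μ × d = 4.74 × 0.140 × 41.477 = 27.524 km/s.

27.52 km/s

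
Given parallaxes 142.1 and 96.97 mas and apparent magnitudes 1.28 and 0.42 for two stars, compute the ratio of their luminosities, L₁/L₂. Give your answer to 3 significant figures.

L₁/L₂ = 0.211

d₁ = 1/p₁ = 1/0.1421″ = 7.0373 pc; d₂ = 1/p₂ = 1/0.09697″ = 10.312 pc.
M₁ = m₁ − 5 log₁₀ d₁ + 5 = 1.28 − 4.2370 + 5 = 2.0430.
M₂ = 0.42 − 5.0667 + 5 = 0.3533.
L₁/L₂ = 10^(0.4(M₂ − M₁)) = 10^(0.4 × (-1.6897)) = 10^(-0.67588) = 0.21092.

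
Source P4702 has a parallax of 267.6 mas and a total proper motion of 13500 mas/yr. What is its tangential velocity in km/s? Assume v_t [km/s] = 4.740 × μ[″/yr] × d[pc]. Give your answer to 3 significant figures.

239 km/s

d = 1/p = 1/0.2676″ = 3.7369 pc.
μ = 13500 mas/yr = 13.5 ″/yr.
v_t = 4.74 × μ × d = 4.74 × 13.5 × 3.7369 = 239.12 km/s.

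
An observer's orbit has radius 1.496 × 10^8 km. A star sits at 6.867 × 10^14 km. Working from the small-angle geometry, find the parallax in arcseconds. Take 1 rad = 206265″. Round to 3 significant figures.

θ ≈ B/d = (1.496 × 10^8) / (6.867 × 10^14) = 2.1785 × 10^-7 rad.
In arcseconds: 2.1785 × 10^-7 × 206265 = 0.044935″.

0.0449 arcsec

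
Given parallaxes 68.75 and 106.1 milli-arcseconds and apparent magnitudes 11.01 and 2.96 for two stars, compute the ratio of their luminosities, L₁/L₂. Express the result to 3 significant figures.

L₁/L₂ = 0.00144

d₁ = 1/p₁ = 1/0.06875″ = 14.545 pc; d₂ = 1/p₂ = 1/0.1061″ = 9.4251 pc.
M₁ = m₁ − 5 log₁₀ d₁ + 5 = 11.01 − 5.8136 + 5 = 10.1964.
M₂ = 2.96 − 4.8714 + 5 = 3.0886.
L₁/L₂ = 10^(0.4(M₂ − M₁)) = 10^(0.4 × (-7.1078)) = 10^(-2.84312) = 0.0014351.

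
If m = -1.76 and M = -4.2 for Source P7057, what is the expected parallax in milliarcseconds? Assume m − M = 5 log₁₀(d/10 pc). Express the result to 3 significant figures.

m − M = -1.76 − (-4.2) = 2.44.
d = 10^((m−M)/5 + 1) = 10^1.488 = 30.761 pc.
p = 1/d = 1/30.761 = 0.032509 arcsec = 32.509 mas.

32.5 mas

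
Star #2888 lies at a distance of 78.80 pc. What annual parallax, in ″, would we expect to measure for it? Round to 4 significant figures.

0.01269 ″

p = 1/d = 1/78.8 = 0.01269 arcsec.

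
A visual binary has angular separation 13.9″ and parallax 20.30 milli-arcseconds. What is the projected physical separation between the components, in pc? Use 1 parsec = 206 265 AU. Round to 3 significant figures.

d = 1/p = 1/0.02030″ = 49.261 pc.
At distance d (pc), an angle of θ arcsec spans θ·d AU: s = 13.9 × 49.261 = 684.73 AU.
= 684.73 / 206265 = 0.0033197 pc.

0.00332 pc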